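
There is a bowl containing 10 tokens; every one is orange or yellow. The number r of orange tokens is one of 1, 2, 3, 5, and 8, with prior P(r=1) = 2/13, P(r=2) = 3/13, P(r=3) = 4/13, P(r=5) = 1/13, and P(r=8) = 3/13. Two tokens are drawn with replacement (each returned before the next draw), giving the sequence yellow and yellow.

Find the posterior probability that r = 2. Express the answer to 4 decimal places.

Compute the likelihood of the observed sequence for each case: P(data | r = 1) = (9/10)(9/10) = 0.81; P(data | r = 2) = (8/10)(8/10) = 0.64; P(data | r = 3) = (7/10)(7/10) = 0.49; P(data | r = 5) = (5/10)(5/10) = 0.25; P(data | r = 8) = (2/10)(2/10) = 0.04.
Multiplying each by its prior: 2/13 · 0.81 = 0.12462, 3/13 · 0.64 = 0.14769, 4/13 · 0.49 = 0.15077, 1/13 · 0.25 = 0.019231, 3/13 · 0.04 = 0.0092308; summing to 0.45154.
Hence P(r = 2 | data) = (0.14769) / (0.45154) = 0.32709.

0.3271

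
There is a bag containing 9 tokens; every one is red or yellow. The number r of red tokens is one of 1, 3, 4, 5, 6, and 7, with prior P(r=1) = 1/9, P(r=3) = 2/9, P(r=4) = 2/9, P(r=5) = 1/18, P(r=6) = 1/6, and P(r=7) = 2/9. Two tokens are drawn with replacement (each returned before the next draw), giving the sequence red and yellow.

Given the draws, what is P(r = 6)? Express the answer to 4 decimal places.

Compute the likelihood of the observed sequence for each case: P(data | r = 1) = (1/9)(8/9) = 8/81; P(data | r = 3) = (3/9)(6/9) = 2/9; P(data | r = 4) = (4/9)(5/9) = 20/81; P(data | r = 5) = (5/9)(4/9) = 20/81; P(data | r = 6) = (6/9)(3/9) = 2/9; P(data | r = 7) = (7/9)(2/9) = 14/81.
Multiplying each by its prior: 1/9 · 8/81 = 8/729, 2/9 · 2/9 = 4/81, 2/9 · 20/81 = 40/729, 1/18 · 20/81 = 10/729, 1/6 · 2/9 = 1/27, 2/9 · 14/81 = 28/729; with total 149/729.
Therefore the posterior P(r = 6 | data) = (1/27) / (149/729) = 27/149.

0.1812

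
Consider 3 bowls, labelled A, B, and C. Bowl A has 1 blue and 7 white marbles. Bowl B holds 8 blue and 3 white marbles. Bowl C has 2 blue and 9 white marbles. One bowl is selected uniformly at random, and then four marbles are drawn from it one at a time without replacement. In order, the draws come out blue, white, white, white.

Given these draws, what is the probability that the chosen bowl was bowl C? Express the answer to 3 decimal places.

Compute the likelihood of the observed sequence for each case: P(data | bowl A) = (1/8)(7/7)(6/6)(5/5) = 1/8; P(data | bowl B) = (8/11)(3/10)(2/9)(1/8) = 1/165; P(data | bowl C) = (2/11)(9/10)(8/9)(7/8) = 7/55.
Multiplying each by its prior: 1/3 · 1/8 = 1/24, 1/3 · 1/165 = 1/495, 1/3 · 7/55 = 7/165; summing to 31/360.
Therefore the posterior P(bowl C | data) = (7/165) / (31/360) = 168/341.

0.493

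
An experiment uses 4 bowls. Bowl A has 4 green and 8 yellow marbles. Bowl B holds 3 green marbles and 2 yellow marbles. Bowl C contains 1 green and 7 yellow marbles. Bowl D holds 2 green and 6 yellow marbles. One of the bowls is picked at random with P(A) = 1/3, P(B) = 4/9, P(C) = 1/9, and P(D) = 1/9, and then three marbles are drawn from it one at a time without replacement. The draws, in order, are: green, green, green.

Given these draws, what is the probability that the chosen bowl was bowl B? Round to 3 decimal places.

0.880

Under each hypothesis, the probability of the observed sequence is: P(data | bowl A) = (4/12)(3/11)(2/10) = 1/55; P(data | bowl B) = (3/5)(2/4)(1/3) = 1/10; P(data | bowl C) = (1/8)(0/7) = 0; P(data | bowl D) = (2/8)(1/7)(0/6) = 0.
Weighting by the prior gives 1/3 · 1/55 = 1/165, 4/9 · 1/10 = 2/45, 1/9 · 0 = 0, 1/9 · 0 = 0; these sum to 5/99.
Hence P(bowl B | data) = (2/45) / (5/99) = 22/25.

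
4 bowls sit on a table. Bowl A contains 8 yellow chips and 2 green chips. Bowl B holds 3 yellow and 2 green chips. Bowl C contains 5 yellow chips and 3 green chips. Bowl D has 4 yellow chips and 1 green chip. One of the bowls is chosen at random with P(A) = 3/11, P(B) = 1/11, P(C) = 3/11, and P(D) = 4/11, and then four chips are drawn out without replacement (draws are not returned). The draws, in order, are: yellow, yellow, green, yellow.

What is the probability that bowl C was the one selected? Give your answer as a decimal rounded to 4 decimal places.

The likelihood of the observed sequence under each hypothesis: P(data | bowl A) = (8/10)(7/9)(2/8)(6/7) = 0.13333; P(data | bowl B) = (3/5)(2/4)(2/3)(1/2) = 0.1; P(data | bowl C) = (5/8)(4/7)(3/6)(3/5) = 0.10714; P(data | bowl D) = (4/5)(3/4)(1/3)(2/2) = 0.2.
Multiplying each by its prior: 3/11 · 0.13333 = 0.036364, 1/11 · 0.1 = 0.0090909, 3/11 · 0.10714 = 0.029221, 4/11 · 0.2 = 0.072727; these sum to 0.1474.
Hence P(bowl C | data) = (0.029221) / (0.1474) = 0.19824.

0.1982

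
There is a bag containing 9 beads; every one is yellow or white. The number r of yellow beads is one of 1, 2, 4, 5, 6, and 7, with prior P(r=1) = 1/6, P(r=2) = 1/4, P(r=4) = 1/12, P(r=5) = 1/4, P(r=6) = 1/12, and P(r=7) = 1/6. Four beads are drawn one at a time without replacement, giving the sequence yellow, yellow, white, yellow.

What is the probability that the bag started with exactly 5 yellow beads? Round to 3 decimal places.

Under each hypothesis, the probability of the observed sequence is: P(data | r = 1) = (1/9)(0/8) = 0; P(data | r = 2) = (2/9)(1/8)(7/7)(0/6) = 0; P(data | r = 4) = (4/9)(3/8)(5/7)(2/6) = 0.039683; P(data | r = 5) = (5/9)(4/8)(4/7)(3/6) = 0.079365; P(data | r = 6) = (6/9)(5/8)(3/7)(4/6) = 0.11905; P(data | r = 7) = (7/9)(6/8)(2/7)(5/6) = 0.13889.
Weighting by the prior gives 1/6 · 0 = 0, 1/4 · 0 = 0, 1/12 · 0.039683 = 0.0033069, 1/4 · 0.079365 = 0.019841, 1/12 · 0.11905 = 0.0099206, 1/6 · 0.13889 = 0.023148; these sum to 0.056217.
Hence P(r = 5 | data) = (0.019841) / (0.056217) = 0.35294.

0.353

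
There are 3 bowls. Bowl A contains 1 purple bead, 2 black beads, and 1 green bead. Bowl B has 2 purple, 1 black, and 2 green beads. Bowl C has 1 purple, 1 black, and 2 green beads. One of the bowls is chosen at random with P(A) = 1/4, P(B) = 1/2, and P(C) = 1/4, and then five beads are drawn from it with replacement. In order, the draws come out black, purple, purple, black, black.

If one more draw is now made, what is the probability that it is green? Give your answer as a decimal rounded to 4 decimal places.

0.3053

Under each hypothesis, the probability of the observed sequence is: P(data | bowl A) = (2/4)(1/4)(1/4)(2/4)(2/4) = 0.0078125; P(data | bowl B) = (1/5)(2/5)(2/5)(1/5)(1/5) = 0.00128; P(data | bowl C) = (1/4)(1/4)(1/4)(1/4)(1/4) = 0.00097656.
Weighting by the prior gives 1/4 · 0.0078125 = 0.0019531, 1/2 · 0.00128 = 0.00064, 1/4 · 0.00097656 = 0.00024414; summing to 0.0028373.
Normalising, the posterior is P(bowl A | data) = 0.68838, P(bowl B | data) = 0.22557, P(bowl C | data) = 0.086048.
So P(green next | data) = Σ P(green next | H) P(H | data) = (1/4)(0.68838) + (2/5)(0.22557) + (1/2)(0.086048) = 0.30535.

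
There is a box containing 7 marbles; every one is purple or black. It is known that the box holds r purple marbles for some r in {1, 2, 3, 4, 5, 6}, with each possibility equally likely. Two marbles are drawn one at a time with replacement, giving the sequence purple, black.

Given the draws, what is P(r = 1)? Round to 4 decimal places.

0.1071

Compute the likelihood of the observed sequence for each case: P(data | r = 1) = (1/7)(6/7) = 6/49; P(data | r = 2) = (2/7)(5/7) = 10/49; P(data | r = 3) = (3/7)(4/7) = 12/49; P(data | r = 4) = (4/7)(3/7) = 12/49; P(data | r = 5) = (5/7)(2/7) = 10/49; P(data | r = 6) = (6/7)(1/7) = 6/49.
The prior-weighted likelihoods are 1/6 · 6/49 = 1/49, 1/6 · 10/49 = 5/147, 1/6 · 12/49 = 2/49, 1/6 · 12/49 = 2/49, 1/6 · 10/49 = 5/147, 1/6 · 6/49 = 1/49; these sum to 4/21.
Therefore the posterior P(r = 1 | data) = (1/49) / (4/21) = 3/28.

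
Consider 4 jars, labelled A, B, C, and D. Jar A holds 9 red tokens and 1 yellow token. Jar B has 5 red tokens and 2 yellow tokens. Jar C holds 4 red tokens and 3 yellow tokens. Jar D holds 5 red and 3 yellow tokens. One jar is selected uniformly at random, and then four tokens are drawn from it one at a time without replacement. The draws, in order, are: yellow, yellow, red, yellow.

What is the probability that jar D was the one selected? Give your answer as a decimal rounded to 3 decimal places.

0.385

Compute the likelihood of the observed sequence for each case: P(data | jar A) = (1/10)(0/9) = 0; P(data | jar B) = (2/7)(1/6)(5/5)(0/4) = 0; P(data | jar C) = (3/7)(2/6)(4/5)(1/4) = 0.028571; P(data | jar D) = (3/8)(2/7)(5/6)(1/5) = 0.017857.
Multiplying each by its prior: 1/4 · 0 = 0, 1/4 · 0 = 0, 1/4 · 0.028571 = 0.0071429, 1/4 · 0.017857 = 0.0044643; with total 0.011607.
Hence P(jar D | data) = (0.0044643) / (0.011607) = 0.38462.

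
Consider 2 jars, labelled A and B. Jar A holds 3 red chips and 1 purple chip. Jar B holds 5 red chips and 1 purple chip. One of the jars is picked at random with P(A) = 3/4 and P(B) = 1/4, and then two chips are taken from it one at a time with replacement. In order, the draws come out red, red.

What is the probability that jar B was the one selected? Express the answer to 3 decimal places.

0.292

Compute the likelihood of the observed sequence for each case: P(data | jar A) = (3/4)(3/4) = 9/16; P(data | jar B) = (5/6)(5/6) = 25/36.
Multiplying each by its prior: 3/4 · 9/16 = 27/64, 1/4 · 25/36 = 25/144; summing to 343/576.
By Bayes' rule, P(jar B | data) = (25/144) / (343/576) = 100/343.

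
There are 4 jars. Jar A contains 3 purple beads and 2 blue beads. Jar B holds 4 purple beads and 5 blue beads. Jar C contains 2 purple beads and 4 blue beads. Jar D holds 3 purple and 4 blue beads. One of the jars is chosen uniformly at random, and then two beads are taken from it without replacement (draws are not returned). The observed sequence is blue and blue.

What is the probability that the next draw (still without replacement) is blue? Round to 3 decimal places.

0.407

For each hypothesis, P(data | H) works out to: P(data | jar A) = (2/5)(1/4) = 1/10; P(data | jar B) = (5/9)(4/8) = 5/18; P(data | jar C) = (4/6)(3/5) = 2/5; P(data | jar D) = (4/7)(3/6) = 2/7.
Multiplying each by its prior: 1/4 · 1/10 = 1/40, 1/4 · 5/18 = 5/72, 1/4 · 2/5 = 1/10, 1/4 · 2/7 = 1/14; these sum to 67/252.
The posterior is then P(jar A | data) = 63/670, P(jar B | data) = 35/134, P(jar C | data) = 126/335, P(jar D | data) = 18/67.
Averaging over the posterior, P(blue next | data) = (0)(63/670) + (3/7)(35/134) + (1/2)(126/335) + (2/5)(18/67) = 273/670.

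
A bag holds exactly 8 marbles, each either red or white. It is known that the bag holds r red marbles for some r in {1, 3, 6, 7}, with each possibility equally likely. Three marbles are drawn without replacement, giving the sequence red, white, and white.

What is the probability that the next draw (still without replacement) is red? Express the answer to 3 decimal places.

0.316

The likelihood of the observed sequence under each hypothesis: P(data | r = 1) = (1/8)(7/7)(6/6) = 1/8; P(data | r = 3) = (3/8)(5/7)(4/6) = 5/28; P(data | r = 6) = (6/8)(2/7)(1/6) = 1/28; P(data | r = 7) = (7/8)(1/7)(0/6) = 0.
Weighting by the prior gives 1/4 · 1/8 = 1/32, 1/4 · 5/28 = 5/112, 1/4 · 1/28 = 1/112, 1/4 · 0 = 0; summing to 19/224.
The posterior is then P(r = 1 | data) = 7/19, P(r = 3 | data) = 10/19, P(r = 6 | data) = 2/19, P(r = 7 | data) = 0.
Averaging over the posterior, P(red next | data) = (0)(7/19) + (2/5)(10/19) + (1)(2/19) = 6/19.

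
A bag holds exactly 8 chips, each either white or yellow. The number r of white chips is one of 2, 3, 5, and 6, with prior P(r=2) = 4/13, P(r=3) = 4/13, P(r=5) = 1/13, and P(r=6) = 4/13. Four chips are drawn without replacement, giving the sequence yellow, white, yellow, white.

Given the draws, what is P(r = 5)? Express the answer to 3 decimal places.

0.111

The likelihood of the observed sequence under each hypothesis: P(data | r = 2) = (6/8)(2/7)(5/6)(1/5) = 1/28; P(data | r = 3) = (5/8)(3/7)(4/6)(2/5) = 1/14; P(data | r = 5) = (3/8)(5/7)(2/6)(4/5) = 1/14; P(data | r = 6) = (2/8)(6/7)(1/6)(5/5) = 1/28.
Multiplying each by its prior: 4/13 · 1/28 = 1/91, 4/13 · 1/14 = 2/91, 1/13 · 1/14 = 1/182, 4/13 · 1/28 = 1/91; with total 9/182.
By Bayes' rule, P(r = 5 | data) = (1/182) / (9/182) = 1/9.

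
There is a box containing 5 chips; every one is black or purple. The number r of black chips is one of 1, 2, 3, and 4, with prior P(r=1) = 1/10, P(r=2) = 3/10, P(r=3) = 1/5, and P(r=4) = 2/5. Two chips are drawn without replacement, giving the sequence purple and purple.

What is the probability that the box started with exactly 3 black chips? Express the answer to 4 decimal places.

0.1176

Compute the likelihood of the observed sequence for each case: P(data | r = 1) = (4/5)(3/4) = 3/5; P(data | r = 2) = (3/5)(2/4) = 3/10; P(data | r = 3) = (2/5)(1/4) = 1/10; P(data | r = 4) = (1/5)(0/4) = 0.
Weighting by the prior gives 1/10 · 3/5 = 3/50, 3/10 · 3/10 = 9/100, 1/5 · 1/10 = 1/50, 2/5 · 0 = 0; with total 17/100.
Hence P(r = 3 | data) = (1/50) / (17/100) = 2/17.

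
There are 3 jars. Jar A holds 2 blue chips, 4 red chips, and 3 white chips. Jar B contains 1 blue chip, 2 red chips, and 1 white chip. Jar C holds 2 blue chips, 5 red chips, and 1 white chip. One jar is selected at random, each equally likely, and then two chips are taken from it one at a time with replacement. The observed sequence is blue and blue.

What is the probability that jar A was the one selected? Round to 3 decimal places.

Under each hypothesis, the probability of the observed sequence is: P(data | jar A) = (2/9)(2/9) = 0.049383; P(data | jar B) = (1/4)(1/4) = 0.0625; P(data | jar C) = (2/8)(2/8) = 0.0625.
The prior-weighted likelihoods are 1/3 · 0.049383 = 0.016461, 1/3 · 0.0625 = 0.020833, 1/3 · 0.0625 = 0.020833; with total 0.058128.
By Bayes' rule, P(jar A | data) = (0.016461) / (0.058128) = 0.28319.

0.283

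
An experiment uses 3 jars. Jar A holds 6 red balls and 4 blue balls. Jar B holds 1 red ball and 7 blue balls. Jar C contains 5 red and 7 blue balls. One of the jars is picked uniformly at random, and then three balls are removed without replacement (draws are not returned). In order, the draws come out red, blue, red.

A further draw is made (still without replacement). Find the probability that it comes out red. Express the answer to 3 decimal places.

0.479

For each hypothesis, P(data | H) works out to: P(data | jar A) = (6/10)(4/9)(5/8) = 1/6; P(data | jar B) = (1/8)(7/7)(0/6) = 0; P(data | jar C) = (5/12)(7/11)(4/10) = 7/66.
The prior-weighted likelihoods are 1/3 · 1/6 = 1/18, 1/3 · 0 = 0, 1/3 · 7/66 = 7/198; summing to 1/11.
The posterior is then P(jar A | data) = 11/18, P(jar B | data) = 0, P(jar C | data) = 7/18.
So P(red next | data) = Σ P(red next | H) P(H | data) = (4/7)(11/18) + (1/3)(7/18) = 181/378.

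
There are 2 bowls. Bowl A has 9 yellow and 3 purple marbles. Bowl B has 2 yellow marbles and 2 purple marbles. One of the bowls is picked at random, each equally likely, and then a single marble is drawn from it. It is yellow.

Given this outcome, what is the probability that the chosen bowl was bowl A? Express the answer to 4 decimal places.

0.6000

The likelihood of this draw under each hypothesis: P(data | bowl A) = (9/12) = 3/4; P(data | bowl B) = (2/4) = 1/2.
Multiplying each by its prior: 1/2 · 3/4 = 3/8, 1/2 · 1/2 = 1/4; with total 5/8.
Hence P(bowl A | data) = (3/8) / (5/8) = 3/5.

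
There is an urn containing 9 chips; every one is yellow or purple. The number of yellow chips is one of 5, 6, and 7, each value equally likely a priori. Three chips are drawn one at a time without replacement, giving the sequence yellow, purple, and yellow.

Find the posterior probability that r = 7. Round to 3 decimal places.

Under each hypothesis, the probability of the observed sequence is: P(data | r = 5) = (5/9)(4/8)(4/7) = 10/63; P(data | r = 6) = (6/9)(3/8)(5/7) = 5/28; P(data | r = 7) = (7/9)(2/8)(6/7) = 1/6.
Weighting by the prior gives 1/3 · 10/63 = 10/189, 1/3 · 5/28 = 5/84, 1/3 · 1/6 = 1/18; summing to 127/756.
So P(r = 7 | data) = (1/18) / (127/756) = 42/127.

0.331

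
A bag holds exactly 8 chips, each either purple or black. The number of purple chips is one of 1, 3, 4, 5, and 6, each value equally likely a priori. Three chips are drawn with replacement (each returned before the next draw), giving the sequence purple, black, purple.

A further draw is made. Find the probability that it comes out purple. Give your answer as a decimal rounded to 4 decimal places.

0.5727

The likelihood of the observed sequence under each hypothesis: P(data | r = 1) = (1/8)(7/8)(1/8) = 0.013672; P(data | r = 3) = (3/8)(5/8)(3/8) = 0.087891; P(data | r = 4) = (4/8)(4/8)(4/8) = 0.125; P(data | r = 5) = (5/8)(3/8)(5/8) = 0.14648; P(data | r = 6) = (6/8)(2/8)(6/8) = 0.14062.
Multiplying each by its prior: 1/5 · 0.013672 = 0.0027344, 1/5 · 0.087891 = 0.017578, 1/5 · 0.125 = 0.025, 1/5 · 0.14648 = 0.029297, 1/5 · 0.14062 = 0.028125; with total 0.10273.
The posterior is then P(r = 1 | data) = 0.026616, P(r = 3 | data) = 0.1711, P(r = 4 | data) = 0.24335, P(r = 5 | data) = 0.28517, P(r = 6 | data) = 0.27376.
The predictive probability is P(purple next | data) = (1/8)(0.026616) + (3/8)(0.1711) + (1/2)(0.24335) + (5/8)(0.28517) + (3/4)(0.27376) = 0.57272.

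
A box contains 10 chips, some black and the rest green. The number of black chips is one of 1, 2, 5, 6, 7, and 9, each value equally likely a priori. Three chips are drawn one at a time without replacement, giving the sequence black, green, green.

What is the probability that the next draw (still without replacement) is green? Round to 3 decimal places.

Compute the likelihood of the observed sequence for each case: P(data | r = 1) = (1/10)(9/9)(8/8) = 0.1; P(data | r = 2) = (2/10)(8/9)(7/8) = 0.15556; P(data | r = 5) = (5/10)(5/9)(4/8) = 0.13889; P(data | r = 6) = (6/10)(4/9)(3/8) = 0.1; P(data | r = 7) = (7/10)(3/9)(2/8) = 0.058333; P(data | r = 9) = (9/10)(1/9)(0/8) = 0.
Weighting by the prior gives 1/6 · 0.1 = 0.016667, 1/6 · 0.15556 = 0.025926, 1/6 · 0.13889 = 0.023148, 1/6 · 0.1 = 0.016667, 1/6 · 0.058333 = 0.0097222, 1/6 · 0 = 0; these sum to 0.09213.
Dividing through by the total gives posterior P(r = 1 | data) = 0.1809, P(r = 2 | data) = 0.28141, P(r = 5 | data) = 0.25126, P(r = 6 | data) = 0.1809, P(r = 7 | data) = 0.10553, P(r = 9 | data) = 0.
Averaging over the posterior, P(green next | data) = (1)(0.1809) + (6/7)(0.28141) + (3/7)(0.25126) + (2/7)(0.1809) + (1/7)(0.10553) = 0.59655.

0.597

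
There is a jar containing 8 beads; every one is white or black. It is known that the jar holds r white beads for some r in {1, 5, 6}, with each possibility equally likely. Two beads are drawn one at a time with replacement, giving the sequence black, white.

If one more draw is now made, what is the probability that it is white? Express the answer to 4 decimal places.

0.5662

Under each hypothesis, the probability of the observed sequence is: P(data | r = 1) = (7/8)(1/8) = 7/64; P(data | r = 5) = (3/8)(5/8) = 15/64; P(data | r = 6) = (2/8)(6/8) = 3/16.
Multiplying each by its prior: 1/3 · 7/64 = 7/192, 1/3 · 15/64 = 5/64, 1/3 · 3/16 = 1/16; these sum to 17/96.
The posterior is then P(r = 1 | data) = 7/34, P(r = 5 | data) = 15/34, P(r = 6 | data) = 6/17.
The predictive probability is P(white next | data) = (1/8)(7/34) + (5/8)(15/34) + (3/4)(6/17) = 77/136.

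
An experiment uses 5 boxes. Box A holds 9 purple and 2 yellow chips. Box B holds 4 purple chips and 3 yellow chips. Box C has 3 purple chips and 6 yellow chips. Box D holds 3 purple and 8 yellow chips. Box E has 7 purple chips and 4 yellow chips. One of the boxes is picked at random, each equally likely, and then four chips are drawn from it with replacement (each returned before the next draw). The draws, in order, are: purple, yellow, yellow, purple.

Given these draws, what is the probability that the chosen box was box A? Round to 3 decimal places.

0.099

Compute the likelihood of the observed sequence for each case: P(data | box A) = (9/11)(2/11)(2/11)(9/11) = 0.02213; P(data | box B) = (4/7)(3/7)(3/7)(4/7) = 0.059975; P(data | box C) = (3/9)(6/9)(6/9)(3/9) = 0.049383; P(data | box D) = (3/11)(8/11)(8/11)(3/11) = 0.039342; P(data | box E) = (7/11)(4/11)(4/11)(7/11) = 0.053548.
Weighting by the prior gives 1/5 · 0.02213 = 0.0044259, 1/5 · 0.059975 = 0.011995, 1/5 · 0.049383 = 0.0098765, 1/5 · 0.039342 = 0.0078683, 1/5 · 0.053548 = 0.01071; summing to 0.044875.
So P(box A | data) = (0.0044259) / (0.044875) = 0.098627.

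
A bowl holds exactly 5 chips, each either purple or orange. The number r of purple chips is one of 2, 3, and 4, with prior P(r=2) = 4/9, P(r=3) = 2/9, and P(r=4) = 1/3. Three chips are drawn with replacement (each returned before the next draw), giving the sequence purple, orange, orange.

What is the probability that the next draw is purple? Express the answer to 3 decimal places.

0.489

Compute the likelihood of the observed sequence for each case: P(data | r = 2) = (2/5)(3/5)(3/5) = 18/125; P(data | r = 3) = (3/5)(2/5)(2/5) = 12/125; P(data | r = 4) = (4/5)(1/5)(1/5) = 4/125.
Weighting by the prior gives 4/9 · 18/125 = 8/125, 2/9 · 12/125 = 8/375, 1/3 · 4/125 = 4/375; these sum to 12/125.
The posterior is then P(r = 2 | data) = 2/3, P(r = 3 | data) = 2/9, P(r = 4 | data) = 1/9.
Averaging over the posterior, P(purple next | data) = (2/5)(2/3) + (3/5)(2/9) + (4/5)(1/9) = 22/45.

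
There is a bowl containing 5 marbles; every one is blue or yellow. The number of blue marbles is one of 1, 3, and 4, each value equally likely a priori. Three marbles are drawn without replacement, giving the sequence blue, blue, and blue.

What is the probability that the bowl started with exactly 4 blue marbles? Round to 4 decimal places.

0.8000

The likelihood of the observed sequence under each hypothesis: P(data | r = 1) = (1/5)(0/4) = 0; P(data | r = 3) = (3/5)(2/4)(1/3) = 1/10; P(data | r = 4) = (4/5)(3/4)(2/3) = 2/5.
The prior-weighted likelihoods are 1/3 · 0 = 0, 1/3 · 1/10 = 1/30, 1/3 · 2/5 = 2/15; summing to 1/6.
Hence P(r = 4 | data) = (2/15) / (1/6) = 4/5.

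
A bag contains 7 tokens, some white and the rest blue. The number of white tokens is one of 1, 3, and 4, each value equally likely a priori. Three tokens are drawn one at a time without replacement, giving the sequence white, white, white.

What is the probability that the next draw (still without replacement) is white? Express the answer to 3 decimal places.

The likelihood of the observed sequence under each hypothesis: P(data | r = 1) = (1/7)(0/6) = 0; P(data | r = 3) = (3/7)(2/6)(1/5) = 1/35; P(data | r = 4) = (4/7)(3/6)(2/5) = 4/35.
The prior-weighted likelihoods are 1/3 · 0 = 0, 1/3 · 1/35 = 1/105, 1/3 · 4/35 = 4/105; these sum to 1/21.
Dividing through by the total gives posterior P(r = 1 | data) = 0, P(r = 3 | data) = 1/5, P(r = 4 | data) = 4/5.
So P(white next | data) = Σ P(white next | H) P(H | data) = (0)(1/5) + (1/4)(4/5) = 1/5.

0.200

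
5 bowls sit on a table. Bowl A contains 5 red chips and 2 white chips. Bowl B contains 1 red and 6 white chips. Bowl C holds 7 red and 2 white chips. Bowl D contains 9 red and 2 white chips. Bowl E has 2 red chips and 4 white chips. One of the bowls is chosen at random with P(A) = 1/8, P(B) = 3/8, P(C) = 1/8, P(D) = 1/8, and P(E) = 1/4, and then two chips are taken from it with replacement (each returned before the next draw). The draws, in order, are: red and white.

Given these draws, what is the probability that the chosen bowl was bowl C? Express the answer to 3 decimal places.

0.129

Under each hypothesis, the probability of the observed sequence is: P(data | bowl A) = (5/7)(2/7) = 0.20408; P(data | bowl B) = (1/7)(6/7) = 0.12245; P(data | bowl C) = (7/9)(2/9) = 0.17284; P(data | bowl D) = (9/11)(2/11) = 0.14876; P(data | bowl E) = (2/6)(4/6) = 0.22222.
Multiplying each by its prior: 1/8 · 0.20408 = 0.02551, 3/8 · 0.12245 = 0.045918, 1/8 · 0.17284 = 0.021605, 1/8 · 0.14876 = 0.018595, 1/4 · 0.22222 = 0.055556; summing to 0.16718.
Hence P(bowl C | data) = (0.021605) / (0.16718) = 0.12923.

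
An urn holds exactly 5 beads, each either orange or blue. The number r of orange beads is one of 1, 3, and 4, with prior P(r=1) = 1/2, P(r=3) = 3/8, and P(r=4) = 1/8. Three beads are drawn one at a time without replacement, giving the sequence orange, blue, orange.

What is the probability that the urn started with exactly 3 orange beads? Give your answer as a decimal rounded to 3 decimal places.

For each hypothesis, P(data | H) works out to: P(data | r = 1) = (1/5)(4/4)(0/3) = 0; P(data | r = 3) = (3/5)(2/4)(2/3) = 1/5; P(data | r = 4) = (4/5)(1/4)(3/3) = 1/5.
The prior-weighted likelihoods are 1/2 · 0 = 0, 3/8 · 1/5 = 3/40, 1/8 · 1/5 = 1/40; summing to 1/10.
So P(r = 3 | data) = (3/40) / (1/10) = 3/4.

0.750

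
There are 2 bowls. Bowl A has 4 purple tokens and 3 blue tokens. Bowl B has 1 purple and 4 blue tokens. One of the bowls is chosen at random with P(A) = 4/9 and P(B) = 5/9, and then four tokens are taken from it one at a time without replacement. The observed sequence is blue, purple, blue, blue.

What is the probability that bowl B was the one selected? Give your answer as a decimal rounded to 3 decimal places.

The likelihood of the observed sequence under each hypothesis: P(data | bowl A) = (3/7)(4/6)(2/5)(1/4) = 1/35; P(data | bowl B) = (4/5)(1/4)(3/3)(2/2) = 1/5.
Multiplying each by its prior: 4/9 · 1/35 = 4/315, 5/9 · 1/5 = 1/9; these sum to 13/105.
So P(bowl B | data) = (1/9) / (13/105) = 35/39.

0.897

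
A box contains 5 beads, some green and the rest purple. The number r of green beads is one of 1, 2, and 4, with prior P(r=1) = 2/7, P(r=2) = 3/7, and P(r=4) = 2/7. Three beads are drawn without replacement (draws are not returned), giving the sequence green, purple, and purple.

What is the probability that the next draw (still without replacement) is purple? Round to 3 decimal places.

The likelihood of the observed sequence under each hypothesis: P(data | r = 1) = (1/5)(4/4)(3/3) = 1/5; P(data | r = 2) = (2/5)(3/4)(2/3) = 1/5; P(data | r = 4) = (4/5)(1/4)(0/3) = 0.
The prior-weighted likelihoods are 2/7 · 1/5 = 2/35, 3/7 · 1/5 = 3/35, 2/7 · 0 = 0; these sum to 1/7.
The posterior is then P(r = 1 | data) = 2/5, P(r = 2 | data) = 3/5, P(r = 4 | data) = 0.
Averaging over the posterior, P(purple next | data) = (1)(2/5) + (1/2)(3/5) = 7/10.

0.700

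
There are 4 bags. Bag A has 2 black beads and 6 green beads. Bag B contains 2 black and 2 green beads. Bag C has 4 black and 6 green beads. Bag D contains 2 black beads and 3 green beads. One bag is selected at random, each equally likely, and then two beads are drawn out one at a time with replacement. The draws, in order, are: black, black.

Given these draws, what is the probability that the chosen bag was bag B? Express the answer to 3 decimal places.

Under each hypothesis, the probability of the observed sequence is: P(data | bag A) = (2/8)(2/8) = 0.0625; P(data | bag B) = (2/4)(2/4) = 0.25; P(data | bag C) = (4/10)(4/10) = 0.16; P(data | bag D) = (2/5)(2/5) = 0.16.
Multiplying each by its prior: 1/4 · 0.0625 = 0.015625, 1/4 · 0.25 = 0.0625, 1/4 · 0.16 = 0.04, 1/4 · 0.16 = 0.04; with total 0.15812.
Hence P(bag B | data) = (0.0625) / (0.15812) = 0.39526.

0.395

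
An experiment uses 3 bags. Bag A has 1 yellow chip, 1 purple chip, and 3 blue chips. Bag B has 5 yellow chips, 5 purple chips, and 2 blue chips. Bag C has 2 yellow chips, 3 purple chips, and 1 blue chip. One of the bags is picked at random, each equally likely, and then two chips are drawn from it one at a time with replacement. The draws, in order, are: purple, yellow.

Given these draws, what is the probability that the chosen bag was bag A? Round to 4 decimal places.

Under each hypothesis, the probability of the observed sequence is: P(data | bag A) = (1/5)(1/5) = 0.04; P(data | bag B) = (5/12)(5/12) = 0.17361; P(data | bag C) = (3/6)(2/6) = 0.16667.
The prior-weighted likelihoods are 1/3 · 0.04 = 0.013333, 1/3 · 0.17361 = 0.05787, 1/3 · 0.16667 = 0.055556; summing to 0.12676.
So P(bag A | data) = (0.013333) / (0.12676) = 0.10519.

0.1052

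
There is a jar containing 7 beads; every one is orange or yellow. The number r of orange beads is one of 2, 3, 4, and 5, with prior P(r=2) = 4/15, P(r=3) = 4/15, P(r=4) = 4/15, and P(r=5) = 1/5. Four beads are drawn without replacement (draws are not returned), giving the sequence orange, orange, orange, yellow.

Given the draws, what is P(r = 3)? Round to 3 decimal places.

The likelihood of the observed sequence under each hypothesis: P(data | r = 2) = (2/7)(1/6)(0/5) = 0; P(data | r = 3) = (3/7)(2/6)(1/5)(4/4) = 1/35; P(data | r = 4) = (4/7)(3/6)(2/5)(3/4) = 3/35; P(data | r = 5) = (5/7)(4/6)(3/5)(2/4) = 1/7.
Multiplying each by its prior: 4/15 · 0 = 0, 4/15 · 1/35 = 4/525, 4/15 · 3/35 = 4/175, 1/5 · 1/7 = 1/35; with total 31/525.
So P(r = 3 | data) = (4/525) / (31/525) = 4/31.

0.129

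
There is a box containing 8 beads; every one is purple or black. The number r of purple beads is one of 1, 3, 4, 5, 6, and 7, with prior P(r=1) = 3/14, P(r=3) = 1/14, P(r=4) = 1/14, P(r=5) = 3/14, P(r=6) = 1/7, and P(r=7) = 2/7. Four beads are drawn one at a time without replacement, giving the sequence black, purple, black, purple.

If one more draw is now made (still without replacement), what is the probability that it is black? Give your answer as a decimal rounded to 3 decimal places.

0.339

For each hypothesis, P(data | H) works out to: P(data | r = 1) = (7/8)(1/7)(6/6)(0/5) = 0; P(data | r = 3) = (5/8)(3/7)(4/6)(2/5) = 1/14; P(data | r = 4) = (4/8)(4/7)(3/6)(3/5) = 3/35; P(data | r = 5) = (3/8)(5/7)(2/6)(4/5) = 1/14; P(data | r = 6) = (2/8)(6/7)(1/6)(5/5) = 1/28; P(data | r = 7) = (1/8)(7/7)(0/6) = 0.
The prior-weighted likelihoods are 3/14 · 0 = 0, 1/14 · 1/14 = 1/196, 1/14 · 3/35 = 3/490, 3/14 · 1/14 = 3/196, 1/7 · 1/28 = 1/196, 2/7 · 0 = 0; with total 31/980.
The posterior is then P(r = 1 | data) = 0, P(r = 3 | data) = 5/31, P(r = 4 | data) = 6/31, P(r = 5 | data) = 15/31, P(r = 6 | data) = 5/31, P(r = 7 | data) = 0.
The predictive probability is P(black next | data) = (3/4)(5/31) + (1/2)(6/31) + (1/4)(15/31) + (0)(5/31) = 21/62.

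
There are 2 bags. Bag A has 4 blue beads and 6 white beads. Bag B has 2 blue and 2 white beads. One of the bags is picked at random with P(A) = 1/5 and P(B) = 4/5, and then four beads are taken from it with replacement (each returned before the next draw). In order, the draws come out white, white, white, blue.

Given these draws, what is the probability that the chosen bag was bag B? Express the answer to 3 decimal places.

The likelihood of the observed sequence under each hypothesis: P(data | bag A) = (6/10)(6/10)(6/10)(4/10) = 0.0864; P(data | bag B) = (2/4)(2/4)(2/4)(2/4) = 0.0625.
Multiplying each by its prior: 1/5 · 0.0864 = 0.01728, 4/5 · 0.0625 = 0.05; these sum to 0.06728.
So P(bag B | data) = (0.05) / (0.06728) = 0.74316.

0.743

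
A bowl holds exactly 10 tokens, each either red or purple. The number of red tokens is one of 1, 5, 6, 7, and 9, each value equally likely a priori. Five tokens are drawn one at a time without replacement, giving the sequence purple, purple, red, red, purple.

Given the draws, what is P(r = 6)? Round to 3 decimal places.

0.331

The likelihood of the observed sequence under each hypothesis: P(data | r = 1) = (9/10)(8/9)(1/8)(0/7) = 0; P(data | r = 5) = (5/10)(4/9)(5/8)(4/7)(3/6) = 0.039683; P(data | r = 6) = (4/10)(3/9)(6/8)(5/7)(2/6) = 0.02381; P(data | r = 7) = (3/10)(2/9)(7/8)(6/7)(1/6) = 0.0083333; P(data | r = 9) = (1/10)(0/9) = 0.
The prior-weighted likelihoods are 1/5 · 0 = 0, 1/5 · 0.039683 = 0.0079365, 1/5 · 0.02381 = 0.0047619, 1/5 · 0.0083333 = 0.0016667, 1/5 · 0 = 0; these sum to 0.014365.
Hence P(r = 6 | data) = (0.0047619) / (0.014365) = 0.33149.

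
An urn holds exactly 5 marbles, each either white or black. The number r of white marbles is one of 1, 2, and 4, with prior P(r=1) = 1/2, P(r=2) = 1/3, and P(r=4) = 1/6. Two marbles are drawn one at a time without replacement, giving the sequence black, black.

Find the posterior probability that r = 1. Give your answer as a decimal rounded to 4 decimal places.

Under each hypothesis, the probability of the observed sequence is: P(data | r = 1) = (4/5)(3/4) = 3/5; P(data | r = 2) = (3/5)(2/4) = 3/10; P(data | r = 4) = (1/5)(0/4) = 0.
Weighting by the prior gives 1/2 · 3/5 = 3/10, 1/3 · 3/10 = 1/10, 1/6 · 0 = 0; these sum to 2/5.
By Bayes' rule, P(r = 1 | data) = (3/10) / (2/5) = 3/4.

0.7500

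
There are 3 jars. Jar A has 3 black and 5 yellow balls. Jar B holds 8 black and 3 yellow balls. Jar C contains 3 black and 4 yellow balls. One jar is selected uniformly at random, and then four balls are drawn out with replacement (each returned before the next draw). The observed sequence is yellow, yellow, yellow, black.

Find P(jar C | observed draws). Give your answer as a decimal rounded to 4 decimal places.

The likelihood of the observed sequence under each hypothesis: P(data | jar A) = (5/8)(5/8)(5/8)(3/8) = 0.091553; P(data | jar B) = (3/11)(3/11)(3/11)(8/11) = 0.014753; P(data | jar C) = (4/7)(4/7)(4/7)(3/7) = 0.079967.
Weighting by the prior gives 1/3 · 0.091553 = 0.030518, 1/3 · 0.014753 = 0.0049177, 1/3 · 0.079967 = 0.026656; with total 0.062091.
Hence P(jar C | data) = (0.026656) / (0.062091) = 0.4293.

0.4293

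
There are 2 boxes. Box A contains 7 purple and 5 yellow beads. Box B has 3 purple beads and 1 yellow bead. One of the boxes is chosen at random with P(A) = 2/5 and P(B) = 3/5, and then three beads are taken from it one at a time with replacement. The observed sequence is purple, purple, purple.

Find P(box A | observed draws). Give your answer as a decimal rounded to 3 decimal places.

0.239

Compute the likelihood of the observed sequence for each case: P(data | box A) = (7/12)(7/12)(7/12) = 0.1985; P(data | box B) = (3/4)(3/4)(3/4) = 0.42188.
Multiplying each by its prior: 2/5 · 0.1985 = 0.079398, 3/5 · 0.42188 = 0.25312; summing to 0.33252.
Hence P(box A | data) = (0.079398) / (0.33252) = 0.23877.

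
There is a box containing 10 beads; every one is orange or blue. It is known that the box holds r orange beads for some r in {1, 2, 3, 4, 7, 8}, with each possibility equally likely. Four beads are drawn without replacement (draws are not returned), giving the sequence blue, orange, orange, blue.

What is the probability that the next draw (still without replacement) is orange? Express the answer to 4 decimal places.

0.4449

Compute the likelihood of the observed sequence for each case: P(data | r = 1) = (9/10)(1/9)(0/8) = 0; P(data | r = 2) = (8/10)(2/9)(1/8)(7/7) = 1/45; P(data | r = 3) = (7/10)(3/9)(2/8)(6/7) = 1/20; P(data | r = 4) = (6/10)(4/9)(3/8)(5/7) = 1/14; P(data | r = 7) = (3/10)(7/9)(6/8)(2/7) = 1/20; P(data | r = 8) = (2/10)(8/9)(7/8)(1/7) = 1/45.
Weighting by the prior gives 1/6 · 0 = 0, 1/6 · 1/45 = 1/270, 1/6 · 1/20 = 1/120, 1/6 · 1/14 = 1/84, 1/6 · 1/20 = 1/120, 1/6 · 1/45 = 1/270; with total 34/945.
Dividing through by the total gives posterior P(r = 1 | data) = 0, P(r = 2 | data) = 7/68, P(r = 3 | data) = 63/272, P(r = 4 | data) = 45/136, P(r = 7 | data) = 63/272, P(r = 8 | data) = 7/68.
The predictive probability is P(orange next | data) = (0)(7/68) + (1/6)(63/272) + (1/3)(45/136) + (5/6)(63/272) + (1)(7/68) = 121/272.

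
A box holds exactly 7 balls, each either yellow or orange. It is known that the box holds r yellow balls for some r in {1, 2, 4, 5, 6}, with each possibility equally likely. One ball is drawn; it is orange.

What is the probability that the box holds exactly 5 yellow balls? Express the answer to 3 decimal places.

0.118

Under each hypothesis, the probability of this draw is: P(data | r = 1) = (6/7) = 6/7; P(data | r = 2) = (5/7) = 5/7; P(data | r = 4) = (3/7) = 3/7; P(data | r = 5) = (2/7) = 2/7; P(data | r = 6) = (1/7) = 1/7.
Multiplying each by its prior: 1/5 · 6/7 = 6/35, 1/5 · 5/7 = 1/7, 1/5 · 3/7 = 3/35, 1/5 · 2/7 = 2/35, 1/5 · 1/7 = 1/35; summing to 17/35.
Therefore the posterior P(r = 5 | data) = (2/35) / (17/35) = 2/17.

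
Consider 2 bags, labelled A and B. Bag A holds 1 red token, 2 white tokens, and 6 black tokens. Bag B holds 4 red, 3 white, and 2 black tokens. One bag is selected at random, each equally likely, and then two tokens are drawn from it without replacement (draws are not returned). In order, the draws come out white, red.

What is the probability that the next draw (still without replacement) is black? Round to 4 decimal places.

For each hypothesis, P(data | H) works out to: P(data | bag A) = (2/9)(1/8) = 1/36; P(data | bag B) = (3/9)(4/8) = 1/6.
Weighting by the prior gives 1/2 · 1/36 = 1/72, 1/2 · 1/6 = 1/12; with total 7/72.
Normalising, the posterior is P(bag A | data) = 1/7, P(bag B | data) = 6/7.
The predictive probability is P(black next | data) = (6/7)(1/7) + (2/7)(6/7) = 18/49.

0.3673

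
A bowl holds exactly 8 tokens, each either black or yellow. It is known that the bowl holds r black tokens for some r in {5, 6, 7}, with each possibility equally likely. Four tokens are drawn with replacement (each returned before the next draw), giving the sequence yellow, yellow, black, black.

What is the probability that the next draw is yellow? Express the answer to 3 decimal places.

The likelihood of the observed sequence under each hypothesis: P(data | r = 5) = (3/8)(3/8)(5/8)(5/8) = 0.054932; P(data | r = 6) = (2/8)(2/8)(6/8)(6/8) = 0.035156; P(data | r = 7) = (1/8)(1/8)(7/8)(7/8) = 0.011963.
Multiplying each by its prior: 1/3 · 0.054932 = 0.018311, 1/3 · 0.035156 = 0.011719, 1/3 · 0.011963 = 0.0039876; these sum to 0.034017.
Normalising, the posterior is P(r = 5 | data) = 0.53828, P(r = 6 | data) = 0.3445, P(r = 7 | data) = 0.11722.
Averaging over the posterior, P(yellow next | data) = (3/8)(0.53828) + (1/4)(0.3445) + (1/8)(0.11722) = 0.30263.

0.303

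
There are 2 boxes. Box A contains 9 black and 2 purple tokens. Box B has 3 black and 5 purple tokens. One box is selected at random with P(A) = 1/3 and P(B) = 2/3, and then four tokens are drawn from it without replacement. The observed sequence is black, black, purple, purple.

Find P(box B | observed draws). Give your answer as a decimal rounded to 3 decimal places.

Under each hypothesis, the probability of the observed sequence is: P(data | box A) = (9/11)(8/10)(2/9)(1/8) = 0.018182; P(data | box B) = (3/8)(2/7)(5/6)(4/5) = 0.071429.
Weighting by the prior gives 1/3 · 0.018182 = 0.0060606, 2/3 · 0.071429 = 0.047619; these sum to 0.05368.
By Bayes' rule, P(box B | data) = (0.047619) / (0.05368) = 0.8871.

0.887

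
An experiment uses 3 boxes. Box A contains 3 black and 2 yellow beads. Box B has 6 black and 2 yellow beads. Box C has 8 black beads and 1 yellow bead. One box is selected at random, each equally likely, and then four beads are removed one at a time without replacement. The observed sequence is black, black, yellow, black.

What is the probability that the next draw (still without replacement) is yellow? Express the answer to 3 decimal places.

0.383

For each hypothesis, P(data | H) works out to: P(data | box A) = (3/5)(2/4)(2/3)(1/2) = 0.1; P(data | box B) = (6/8)(5/7)(2/6)(4/5) = 0.14286; P(data | box C) = (8/9)(7/8)(1/7)(6/6) = 0.11111.
Multiplying each by its prior: 1/3 · 0.1 = 0.033333, 1/3 · 0.14286 = 0.047619, 1/3 · 0.11111 = 0.037037; summing to 0.11799.
The posterior is then P(box A | data) = 0.28251, P(box B | data) = 0.40359, P(box C | data) = 0.3139.
Averaging over the posterior, P(yellow next | data) = (1)(0.28251) + (1/4)(0.40359) + (0)(0.3139) = 0.38341.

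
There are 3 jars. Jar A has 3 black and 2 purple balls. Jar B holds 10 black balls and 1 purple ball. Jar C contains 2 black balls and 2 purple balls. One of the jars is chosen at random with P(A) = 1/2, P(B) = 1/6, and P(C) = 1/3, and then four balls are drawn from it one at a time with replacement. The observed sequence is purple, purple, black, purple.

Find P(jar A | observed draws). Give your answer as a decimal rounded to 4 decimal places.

0.4782

The likelihood of the observed sequence under each hypothesis: P(data | jar A) = (2/5)(2/5)(3/5)(2/5) = 0.0384; P(data | jar B) = (1/11)(1/11)(10/11)(1/11) = 0.00068301; P(data | jar C) = (2/4)(2/4)(2/4)(2/4) = 0.0625.
Multiplying each by its prior: 1/2 · 0.0384 = 0.0192, 1/6 · 0.00068301 = 0.00011384, 1/3 · 0.0625 = 0.020833; with total 0.040147.
By Bayes' rule, P(jar A | data) = (0.0192) / (0.040147) = 0.47824.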